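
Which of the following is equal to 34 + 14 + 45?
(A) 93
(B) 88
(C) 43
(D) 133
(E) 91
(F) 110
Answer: A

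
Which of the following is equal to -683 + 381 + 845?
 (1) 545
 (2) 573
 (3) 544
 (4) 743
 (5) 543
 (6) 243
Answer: 5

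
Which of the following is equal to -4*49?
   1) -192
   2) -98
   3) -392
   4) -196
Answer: 4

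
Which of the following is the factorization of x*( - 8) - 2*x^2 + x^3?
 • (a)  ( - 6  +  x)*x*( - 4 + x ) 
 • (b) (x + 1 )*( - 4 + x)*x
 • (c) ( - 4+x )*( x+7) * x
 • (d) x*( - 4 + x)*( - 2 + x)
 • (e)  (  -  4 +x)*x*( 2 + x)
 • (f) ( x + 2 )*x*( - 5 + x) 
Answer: e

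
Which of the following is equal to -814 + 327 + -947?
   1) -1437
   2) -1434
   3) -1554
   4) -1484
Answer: 2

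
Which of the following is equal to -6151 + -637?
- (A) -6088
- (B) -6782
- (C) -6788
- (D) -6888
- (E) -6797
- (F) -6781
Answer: C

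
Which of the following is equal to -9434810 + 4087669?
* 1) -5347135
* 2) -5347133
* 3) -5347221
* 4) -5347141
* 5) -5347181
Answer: 4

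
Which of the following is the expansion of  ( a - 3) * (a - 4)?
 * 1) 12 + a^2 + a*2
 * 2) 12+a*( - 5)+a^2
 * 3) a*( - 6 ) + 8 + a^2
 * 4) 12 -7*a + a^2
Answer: 4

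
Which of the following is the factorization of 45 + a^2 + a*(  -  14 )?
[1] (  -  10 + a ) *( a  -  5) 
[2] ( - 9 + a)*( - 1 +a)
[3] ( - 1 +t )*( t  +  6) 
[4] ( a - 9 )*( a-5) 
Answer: 4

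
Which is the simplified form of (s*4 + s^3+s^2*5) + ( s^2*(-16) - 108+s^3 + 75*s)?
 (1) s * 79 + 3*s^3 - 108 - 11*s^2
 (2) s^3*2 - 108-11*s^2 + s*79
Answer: 2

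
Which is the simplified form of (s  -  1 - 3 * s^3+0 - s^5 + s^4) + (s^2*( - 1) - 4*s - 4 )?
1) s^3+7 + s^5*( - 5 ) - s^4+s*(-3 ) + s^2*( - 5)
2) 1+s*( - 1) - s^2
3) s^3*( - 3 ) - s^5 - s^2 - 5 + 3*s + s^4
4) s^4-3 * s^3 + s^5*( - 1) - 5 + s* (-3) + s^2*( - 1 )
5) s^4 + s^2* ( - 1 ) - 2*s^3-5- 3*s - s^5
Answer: 4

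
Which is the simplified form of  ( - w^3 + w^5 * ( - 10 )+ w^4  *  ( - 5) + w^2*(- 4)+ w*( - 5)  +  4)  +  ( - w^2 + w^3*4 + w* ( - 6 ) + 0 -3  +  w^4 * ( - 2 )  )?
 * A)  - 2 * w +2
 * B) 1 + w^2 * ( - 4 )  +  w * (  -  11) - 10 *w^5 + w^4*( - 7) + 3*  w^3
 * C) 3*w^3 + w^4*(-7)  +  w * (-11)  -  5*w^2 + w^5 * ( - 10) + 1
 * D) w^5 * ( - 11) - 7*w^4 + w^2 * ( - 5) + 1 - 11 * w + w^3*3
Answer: C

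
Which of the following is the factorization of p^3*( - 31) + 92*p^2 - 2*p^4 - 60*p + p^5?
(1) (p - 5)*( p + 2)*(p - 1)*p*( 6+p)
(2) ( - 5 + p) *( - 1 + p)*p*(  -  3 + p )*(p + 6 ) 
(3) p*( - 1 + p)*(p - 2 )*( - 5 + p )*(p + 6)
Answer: 3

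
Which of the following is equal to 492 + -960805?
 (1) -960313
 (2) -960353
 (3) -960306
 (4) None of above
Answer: 1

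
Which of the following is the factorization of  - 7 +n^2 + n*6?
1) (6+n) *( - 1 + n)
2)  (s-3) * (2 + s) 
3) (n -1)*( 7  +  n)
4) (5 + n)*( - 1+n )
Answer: 3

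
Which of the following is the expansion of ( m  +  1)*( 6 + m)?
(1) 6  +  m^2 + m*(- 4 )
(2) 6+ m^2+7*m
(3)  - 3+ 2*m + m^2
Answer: 2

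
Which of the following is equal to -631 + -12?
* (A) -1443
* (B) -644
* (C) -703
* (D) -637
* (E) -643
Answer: E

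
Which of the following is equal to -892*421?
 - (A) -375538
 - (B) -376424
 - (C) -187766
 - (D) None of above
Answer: D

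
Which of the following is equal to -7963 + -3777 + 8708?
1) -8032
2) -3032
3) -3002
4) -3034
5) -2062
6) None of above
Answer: 2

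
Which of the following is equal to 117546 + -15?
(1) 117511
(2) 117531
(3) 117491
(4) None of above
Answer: 2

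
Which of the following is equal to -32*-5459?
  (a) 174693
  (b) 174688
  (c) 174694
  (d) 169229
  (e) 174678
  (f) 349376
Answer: b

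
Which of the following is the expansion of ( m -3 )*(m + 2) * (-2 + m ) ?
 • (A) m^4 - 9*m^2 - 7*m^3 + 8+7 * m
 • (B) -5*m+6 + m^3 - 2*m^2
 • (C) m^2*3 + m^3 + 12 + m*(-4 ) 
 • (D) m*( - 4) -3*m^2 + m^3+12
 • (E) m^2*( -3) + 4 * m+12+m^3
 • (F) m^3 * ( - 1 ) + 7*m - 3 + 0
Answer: D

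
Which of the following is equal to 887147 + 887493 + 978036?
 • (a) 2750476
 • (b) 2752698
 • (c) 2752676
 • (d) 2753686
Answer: c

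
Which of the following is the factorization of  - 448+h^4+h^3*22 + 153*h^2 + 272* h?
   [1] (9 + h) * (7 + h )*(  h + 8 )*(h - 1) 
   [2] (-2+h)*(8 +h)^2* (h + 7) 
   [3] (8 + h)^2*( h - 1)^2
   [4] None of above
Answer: 4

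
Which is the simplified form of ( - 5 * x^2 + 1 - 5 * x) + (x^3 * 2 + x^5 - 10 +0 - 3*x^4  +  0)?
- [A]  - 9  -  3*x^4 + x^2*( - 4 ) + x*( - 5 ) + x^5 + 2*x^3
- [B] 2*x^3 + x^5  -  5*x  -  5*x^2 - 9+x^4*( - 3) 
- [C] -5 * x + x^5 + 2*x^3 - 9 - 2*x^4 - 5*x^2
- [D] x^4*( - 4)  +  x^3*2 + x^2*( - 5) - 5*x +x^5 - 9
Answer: B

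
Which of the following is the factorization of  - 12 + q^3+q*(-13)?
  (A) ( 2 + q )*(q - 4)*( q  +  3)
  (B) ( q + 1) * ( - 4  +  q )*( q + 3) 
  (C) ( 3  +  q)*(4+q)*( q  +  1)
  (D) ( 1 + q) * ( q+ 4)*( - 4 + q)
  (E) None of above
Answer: B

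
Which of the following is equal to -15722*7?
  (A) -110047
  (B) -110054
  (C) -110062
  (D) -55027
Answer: B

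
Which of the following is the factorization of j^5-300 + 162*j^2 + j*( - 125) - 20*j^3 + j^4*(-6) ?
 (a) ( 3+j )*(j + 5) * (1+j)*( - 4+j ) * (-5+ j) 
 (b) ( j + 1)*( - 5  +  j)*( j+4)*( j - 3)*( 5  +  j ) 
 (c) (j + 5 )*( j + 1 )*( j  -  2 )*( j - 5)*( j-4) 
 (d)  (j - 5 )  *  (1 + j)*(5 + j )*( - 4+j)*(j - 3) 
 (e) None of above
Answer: d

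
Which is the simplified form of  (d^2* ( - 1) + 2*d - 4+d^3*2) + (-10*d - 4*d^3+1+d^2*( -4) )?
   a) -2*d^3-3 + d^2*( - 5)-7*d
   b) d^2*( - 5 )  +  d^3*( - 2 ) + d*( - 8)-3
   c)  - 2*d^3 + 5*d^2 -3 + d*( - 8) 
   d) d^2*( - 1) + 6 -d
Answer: b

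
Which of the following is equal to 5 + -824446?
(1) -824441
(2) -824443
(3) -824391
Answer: 1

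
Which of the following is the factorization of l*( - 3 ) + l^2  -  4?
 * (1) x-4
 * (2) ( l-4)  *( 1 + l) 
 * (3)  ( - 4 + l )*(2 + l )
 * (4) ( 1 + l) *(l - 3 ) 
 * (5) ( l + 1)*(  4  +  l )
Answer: 2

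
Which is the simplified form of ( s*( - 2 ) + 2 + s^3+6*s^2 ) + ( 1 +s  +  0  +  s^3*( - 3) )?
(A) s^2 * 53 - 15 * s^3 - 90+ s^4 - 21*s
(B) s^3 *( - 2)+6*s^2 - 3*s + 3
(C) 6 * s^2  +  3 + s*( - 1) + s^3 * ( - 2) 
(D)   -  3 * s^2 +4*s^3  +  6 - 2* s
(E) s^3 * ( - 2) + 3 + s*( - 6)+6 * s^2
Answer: C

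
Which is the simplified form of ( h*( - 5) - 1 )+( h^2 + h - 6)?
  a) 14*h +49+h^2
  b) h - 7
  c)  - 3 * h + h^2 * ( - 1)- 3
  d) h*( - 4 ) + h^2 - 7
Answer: d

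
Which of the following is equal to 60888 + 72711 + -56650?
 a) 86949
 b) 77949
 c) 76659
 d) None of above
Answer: d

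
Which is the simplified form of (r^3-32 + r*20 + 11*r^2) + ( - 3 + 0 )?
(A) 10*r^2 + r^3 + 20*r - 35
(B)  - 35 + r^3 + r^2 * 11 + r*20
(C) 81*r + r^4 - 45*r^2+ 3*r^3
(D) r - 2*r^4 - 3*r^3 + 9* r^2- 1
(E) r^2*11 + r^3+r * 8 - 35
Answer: B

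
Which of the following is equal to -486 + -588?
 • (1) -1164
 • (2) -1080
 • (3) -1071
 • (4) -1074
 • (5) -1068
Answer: 4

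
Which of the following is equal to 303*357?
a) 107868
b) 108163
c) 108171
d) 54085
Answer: c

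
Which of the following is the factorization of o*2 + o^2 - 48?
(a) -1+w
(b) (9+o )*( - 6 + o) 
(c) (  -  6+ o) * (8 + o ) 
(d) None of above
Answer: c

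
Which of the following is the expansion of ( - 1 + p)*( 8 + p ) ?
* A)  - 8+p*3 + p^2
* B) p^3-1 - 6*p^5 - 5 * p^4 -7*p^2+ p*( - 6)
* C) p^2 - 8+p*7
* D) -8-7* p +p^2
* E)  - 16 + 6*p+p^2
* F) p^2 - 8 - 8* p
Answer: C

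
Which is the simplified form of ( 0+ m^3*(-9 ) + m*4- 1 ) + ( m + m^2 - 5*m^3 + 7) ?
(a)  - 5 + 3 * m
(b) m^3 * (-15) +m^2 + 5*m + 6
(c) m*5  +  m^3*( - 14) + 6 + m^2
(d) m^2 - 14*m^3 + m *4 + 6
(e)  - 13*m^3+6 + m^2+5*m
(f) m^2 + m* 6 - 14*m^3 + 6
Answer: c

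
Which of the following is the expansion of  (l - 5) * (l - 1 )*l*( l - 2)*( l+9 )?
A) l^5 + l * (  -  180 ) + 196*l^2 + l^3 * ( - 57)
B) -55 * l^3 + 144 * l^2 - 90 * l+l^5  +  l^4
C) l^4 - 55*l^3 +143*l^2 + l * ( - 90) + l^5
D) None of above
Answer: C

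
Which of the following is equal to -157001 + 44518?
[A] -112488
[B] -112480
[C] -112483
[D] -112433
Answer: C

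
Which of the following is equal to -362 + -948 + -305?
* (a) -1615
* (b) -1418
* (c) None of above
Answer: a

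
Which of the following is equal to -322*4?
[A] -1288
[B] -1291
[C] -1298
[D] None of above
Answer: A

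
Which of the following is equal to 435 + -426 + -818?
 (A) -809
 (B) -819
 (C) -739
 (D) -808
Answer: A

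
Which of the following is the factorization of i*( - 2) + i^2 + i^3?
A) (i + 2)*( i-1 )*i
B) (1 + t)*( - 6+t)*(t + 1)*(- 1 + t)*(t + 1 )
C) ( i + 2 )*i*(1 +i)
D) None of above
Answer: A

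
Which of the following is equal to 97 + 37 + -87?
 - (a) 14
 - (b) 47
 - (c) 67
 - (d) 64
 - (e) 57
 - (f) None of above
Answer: b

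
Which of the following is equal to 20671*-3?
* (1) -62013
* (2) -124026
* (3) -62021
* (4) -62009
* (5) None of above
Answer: 1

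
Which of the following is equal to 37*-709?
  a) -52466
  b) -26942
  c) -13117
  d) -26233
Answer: d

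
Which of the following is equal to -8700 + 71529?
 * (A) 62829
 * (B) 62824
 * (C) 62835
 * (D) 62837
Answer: A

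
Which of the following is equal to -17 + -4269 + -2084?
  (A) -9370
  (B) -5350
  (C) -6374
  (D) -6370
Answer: D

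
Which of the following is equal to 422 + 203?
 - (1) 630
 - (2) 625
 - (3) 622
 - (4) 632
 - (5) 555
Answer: 2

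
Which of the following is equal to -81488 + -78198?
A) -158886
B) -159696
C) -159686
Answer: C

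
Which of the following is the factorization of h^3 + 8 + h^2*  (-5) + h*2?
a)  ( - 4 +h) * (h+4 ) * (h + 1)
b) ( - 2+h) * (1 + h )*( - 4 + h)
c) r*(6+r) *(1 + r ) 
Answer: b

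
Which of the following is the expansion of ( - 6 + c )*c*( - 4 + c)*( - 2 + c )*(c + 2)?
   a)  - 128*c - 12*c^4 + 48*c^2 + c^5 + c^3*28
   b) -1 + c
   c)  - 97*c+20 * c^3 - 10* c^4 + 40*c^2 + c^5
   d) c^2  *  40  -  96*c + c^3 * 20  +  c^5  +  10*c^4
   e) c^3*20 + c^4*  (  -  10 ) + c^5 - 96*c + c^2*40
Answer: e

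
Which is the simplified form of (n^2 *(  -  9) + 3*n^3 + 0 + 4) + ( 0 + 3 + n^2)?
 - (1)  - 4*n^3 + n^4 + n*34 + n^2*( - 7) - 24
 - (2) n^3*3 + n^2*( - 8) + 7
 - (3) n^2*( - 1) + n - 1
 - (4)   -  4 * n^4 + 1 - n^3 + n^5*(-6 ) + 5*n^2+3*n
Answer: 2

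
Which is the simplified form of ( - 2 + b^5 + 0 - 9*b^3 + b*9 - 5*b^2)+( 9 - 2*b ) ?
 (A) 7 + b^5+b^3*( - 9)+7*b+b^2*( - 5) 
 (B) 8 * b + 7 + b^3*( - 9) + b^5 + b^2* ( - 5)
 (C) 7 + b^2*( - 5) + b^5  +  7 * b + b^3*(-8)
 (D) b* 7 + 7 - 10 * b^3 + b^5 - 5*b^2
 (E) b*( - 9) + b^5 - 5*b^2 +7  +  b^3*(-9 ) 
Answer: A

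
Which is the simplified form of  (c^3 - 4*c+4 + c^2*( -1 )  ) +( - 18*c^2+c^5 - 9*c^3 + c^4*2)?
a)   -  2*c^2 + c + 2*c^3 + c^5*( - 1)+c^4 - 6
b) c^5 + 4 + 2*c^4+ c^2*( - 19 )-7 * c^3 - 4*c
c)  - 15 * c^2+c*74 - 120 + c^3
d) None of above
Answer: d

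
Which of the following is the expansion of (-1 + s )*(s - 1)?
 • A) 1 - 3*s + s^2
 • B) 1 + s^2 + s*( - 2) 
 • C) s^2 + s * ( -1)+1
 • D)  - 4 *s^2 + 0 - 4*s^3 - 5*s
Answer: B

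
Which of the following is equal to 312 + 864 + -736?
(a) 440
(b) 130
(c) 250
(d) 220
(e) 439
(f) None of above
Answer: a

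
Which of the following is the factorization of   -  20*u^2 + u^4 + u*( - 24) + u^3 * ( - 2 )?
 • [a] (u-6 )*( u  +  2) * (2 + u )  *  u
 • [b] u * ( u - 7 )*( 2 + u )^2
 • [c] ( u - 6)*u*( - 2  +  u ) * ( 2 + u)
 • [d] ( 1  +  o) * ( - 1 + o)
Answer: a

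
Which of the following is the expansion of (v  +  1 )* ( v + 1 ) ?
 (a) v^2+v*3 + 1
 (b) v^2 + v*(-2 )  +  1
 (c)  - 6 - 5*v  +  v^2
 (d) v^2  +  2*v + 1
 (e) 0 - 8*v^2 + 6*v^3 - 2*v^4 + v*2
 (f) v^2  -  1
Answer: d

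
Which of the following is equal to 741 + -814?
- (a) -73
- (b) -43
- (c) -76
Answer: a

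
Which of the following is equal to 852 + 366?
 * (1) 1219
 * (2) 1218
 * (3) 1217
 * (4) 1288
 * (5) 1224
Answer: 2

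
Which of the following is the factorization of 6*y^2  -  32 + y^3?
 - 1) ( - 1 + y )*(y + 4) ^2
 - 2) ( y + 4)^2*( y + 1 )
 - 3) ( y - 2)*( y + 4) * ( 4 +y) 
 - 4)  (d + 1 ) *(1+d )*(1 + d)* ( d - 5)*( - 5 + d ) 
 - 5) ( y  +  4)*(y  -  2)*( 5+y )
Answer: 3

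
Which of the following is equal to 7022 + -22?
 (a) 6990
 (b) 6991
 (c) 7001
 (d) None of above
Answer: d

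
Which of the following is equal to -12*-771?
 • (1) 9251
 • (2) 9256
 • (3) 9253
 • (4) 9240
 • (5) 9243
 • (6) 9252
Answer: 6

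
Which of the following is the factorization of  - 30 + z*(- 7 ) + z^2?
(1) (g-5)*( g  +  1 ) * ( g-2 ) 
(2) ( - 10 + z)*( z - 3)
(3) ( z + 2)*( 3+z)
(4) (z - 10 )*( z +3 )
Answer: 4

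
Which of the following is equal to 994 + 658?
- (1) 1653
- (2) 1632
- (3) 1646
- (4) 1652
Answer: 4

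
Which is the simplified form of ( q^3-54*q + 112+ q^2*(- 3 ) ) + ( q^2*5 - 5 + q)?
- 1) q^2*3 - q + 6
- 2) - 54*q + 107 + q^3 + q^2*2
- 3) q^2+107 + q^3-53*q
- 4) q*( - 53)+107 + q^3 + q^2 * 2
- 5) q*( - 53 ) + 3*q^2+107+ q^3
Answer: 4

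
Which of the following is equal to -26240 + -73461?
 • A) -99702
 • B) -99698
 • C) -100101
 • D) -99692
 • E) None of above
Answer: E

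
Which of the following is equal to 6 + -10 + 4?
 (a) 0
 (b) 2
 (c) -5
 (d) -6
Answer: a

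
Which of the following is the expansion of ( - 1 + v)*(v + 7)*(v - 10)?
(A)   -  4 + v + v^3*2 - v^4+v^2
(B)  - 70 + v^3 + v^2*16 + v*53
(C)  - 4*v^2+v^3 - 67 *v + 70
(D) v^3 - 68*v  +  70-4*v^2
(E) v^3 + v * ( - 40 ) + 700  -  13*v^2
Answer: C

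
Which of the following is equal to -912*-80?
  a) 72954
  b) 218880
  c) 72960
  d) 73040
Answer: c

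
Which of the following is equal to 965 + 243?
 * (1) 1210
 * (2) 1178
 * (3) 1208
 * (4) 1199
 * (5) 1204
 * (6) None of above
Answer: 3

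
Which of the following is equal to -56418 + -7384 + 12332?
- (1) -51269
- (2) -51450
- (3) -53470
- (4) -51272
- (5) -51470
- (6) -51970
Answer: 5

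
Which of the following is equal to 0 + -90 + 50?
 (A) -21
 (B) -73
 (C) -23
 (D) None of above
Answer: D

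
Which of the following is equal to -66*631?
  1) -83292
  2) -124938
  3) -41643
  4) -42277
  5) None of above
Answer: 5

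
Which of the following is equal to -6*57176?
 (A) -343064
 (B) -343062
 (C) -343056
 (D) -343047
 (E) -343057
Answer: C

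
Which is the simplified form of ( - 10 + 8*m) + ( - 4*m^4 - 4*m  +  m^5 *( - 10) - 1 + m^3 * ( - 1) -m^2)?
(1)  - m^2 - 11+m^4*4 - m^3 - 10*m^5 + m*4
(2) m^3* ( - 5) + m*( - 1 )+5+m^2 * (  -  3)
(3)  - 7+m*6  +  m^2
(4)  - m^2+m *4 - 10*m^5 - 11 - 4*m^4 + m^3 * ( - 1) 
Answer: 4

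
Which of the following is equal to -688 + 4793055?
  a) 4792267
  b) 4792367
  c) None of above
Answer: b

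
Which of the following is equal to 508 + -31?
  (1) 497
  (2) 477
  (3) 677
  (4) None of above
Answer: 2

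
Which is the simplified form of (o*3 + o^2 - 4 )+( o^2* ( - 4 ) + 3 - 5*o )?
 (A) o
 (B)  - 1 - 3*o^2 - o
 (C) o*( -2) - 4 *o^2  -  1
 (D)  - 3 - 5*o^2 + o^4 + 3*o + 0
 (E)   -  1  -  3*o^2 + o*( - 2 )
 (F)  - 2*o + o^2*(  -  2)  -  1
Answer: E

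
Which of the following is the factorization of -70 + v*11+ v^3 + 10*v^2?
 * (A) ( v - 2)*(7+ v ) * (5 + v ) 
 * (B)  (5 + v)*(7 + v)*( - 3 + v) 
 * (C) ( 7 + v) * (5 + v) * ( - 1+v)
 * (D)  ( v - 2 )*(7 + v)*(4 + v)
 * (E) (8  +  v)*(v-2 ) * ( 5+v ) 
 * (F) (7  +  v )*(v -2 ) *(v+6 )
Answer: A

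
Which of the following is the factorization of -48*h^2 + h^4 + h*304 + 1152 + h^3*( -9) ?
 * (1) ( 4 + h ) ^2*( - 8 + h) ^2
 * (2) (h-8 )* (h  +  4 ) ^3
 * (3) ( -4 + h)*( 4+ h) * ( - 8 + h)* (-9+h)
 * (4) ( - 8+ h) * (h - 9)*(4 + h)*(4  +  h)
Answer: 4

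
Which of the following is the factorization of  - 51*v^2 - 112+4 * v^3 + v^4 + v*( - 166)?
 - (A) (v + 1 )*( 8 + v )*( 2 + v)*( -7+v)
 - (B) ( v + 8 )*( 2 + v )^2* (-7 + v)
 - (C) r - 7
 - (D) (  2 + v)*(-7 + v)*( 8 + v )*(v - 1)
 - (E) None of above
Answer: A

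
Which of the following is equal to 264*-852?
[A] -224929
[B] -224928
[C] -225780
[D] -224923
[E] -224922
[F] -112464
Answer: B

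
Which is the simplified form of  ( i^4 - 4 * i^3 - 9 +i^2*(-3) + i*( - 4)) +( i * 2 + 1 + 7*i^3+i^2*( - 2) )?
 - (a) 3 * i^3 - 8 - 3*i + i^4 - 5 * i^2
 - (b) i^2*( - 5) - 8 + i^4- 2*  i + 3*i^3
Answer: b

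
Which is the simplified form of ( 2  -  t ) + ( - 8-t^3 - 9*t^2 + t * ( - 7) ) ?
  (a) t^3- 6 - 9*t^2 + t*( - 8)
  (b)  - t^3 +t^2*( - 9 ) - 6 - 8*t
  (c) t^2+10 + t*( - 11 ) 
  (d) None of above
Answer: b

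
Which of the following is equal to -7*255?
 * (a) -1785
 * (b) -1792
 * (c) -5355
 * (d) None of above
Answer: a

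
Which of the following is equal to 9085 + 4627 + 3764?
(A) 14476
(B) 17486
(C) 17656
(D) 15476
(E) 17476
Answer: E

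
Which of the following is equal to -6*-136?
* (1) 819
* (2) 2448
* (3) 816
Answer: 3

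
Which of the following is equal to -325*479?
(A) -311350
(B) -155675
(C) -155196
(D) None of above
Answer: B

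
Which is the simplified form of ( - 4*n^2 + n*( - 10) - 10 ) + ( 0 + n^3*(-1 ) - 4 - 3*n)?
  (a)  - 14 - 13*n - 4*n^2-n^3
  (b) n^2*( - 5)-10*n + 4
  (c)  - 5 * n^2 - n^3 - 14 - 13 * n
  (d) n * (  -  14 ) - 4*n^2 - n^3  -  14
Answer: a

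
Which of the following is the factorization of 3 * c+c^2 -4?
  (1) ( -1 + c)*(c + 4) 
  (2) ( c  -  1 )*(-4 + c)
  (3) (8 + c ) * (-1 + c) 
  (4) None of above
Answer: 1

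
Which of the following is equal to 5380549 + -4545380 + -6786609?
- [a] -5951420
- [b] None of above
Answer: b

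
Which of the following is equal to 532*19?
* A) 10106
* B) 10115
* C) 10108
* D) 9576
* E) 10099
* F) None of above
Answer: C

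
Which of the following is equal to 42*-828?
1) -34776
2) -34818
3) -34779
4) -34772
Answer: 1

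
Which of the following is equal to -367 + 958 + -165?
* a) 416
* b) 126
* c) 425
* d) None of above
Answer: d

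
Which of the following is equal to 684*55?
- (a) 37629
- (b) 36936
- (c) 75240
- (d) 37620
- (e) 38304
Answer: d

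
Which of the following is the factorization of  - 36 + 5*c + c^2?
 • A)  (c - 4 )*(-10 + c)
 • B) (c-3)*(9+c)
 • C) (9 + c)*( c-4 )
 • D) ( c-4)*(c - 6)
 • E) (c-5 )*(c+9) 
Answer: C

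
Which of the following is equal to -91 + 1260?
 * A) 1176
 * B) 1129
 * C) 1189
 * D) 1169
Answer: D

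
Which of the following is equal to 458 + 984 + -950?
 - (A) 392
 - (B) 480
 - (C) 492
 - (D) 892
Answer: C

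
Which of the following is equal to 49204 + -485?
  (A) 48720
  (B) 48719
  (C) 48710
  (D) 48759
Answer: B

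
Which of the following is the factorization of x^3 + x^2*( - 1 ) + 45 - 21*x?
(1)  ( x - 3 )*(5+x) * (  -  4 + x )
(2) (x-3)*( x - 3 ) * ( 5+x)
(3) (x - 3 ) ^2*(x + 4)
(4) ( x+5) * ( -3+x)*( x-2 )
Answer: 2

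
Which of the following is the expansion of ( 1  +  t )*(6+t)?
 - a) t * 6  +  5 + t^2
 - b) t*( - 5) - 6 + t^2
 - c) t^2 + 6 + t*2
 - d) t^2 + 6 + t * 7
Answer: d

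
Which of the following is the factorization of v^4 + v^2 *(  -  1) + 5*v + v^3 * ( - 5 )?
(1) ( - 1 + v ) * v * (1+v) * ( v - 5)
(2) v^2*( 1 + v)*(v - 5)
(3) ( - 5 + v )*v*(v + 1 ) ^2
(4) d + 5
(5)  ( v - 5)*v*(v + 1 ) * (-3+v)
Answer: 1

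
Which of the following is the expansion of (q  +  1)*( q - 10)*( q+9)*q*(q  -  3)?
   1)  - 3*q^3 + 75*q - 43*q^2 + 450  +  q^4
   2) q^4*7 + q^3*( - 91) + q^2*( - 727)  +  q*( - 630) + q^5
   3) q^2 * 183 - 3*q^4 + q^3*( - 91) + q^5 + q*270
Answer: 3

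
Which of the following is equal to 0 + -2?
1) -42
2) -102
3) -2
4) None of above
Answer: 3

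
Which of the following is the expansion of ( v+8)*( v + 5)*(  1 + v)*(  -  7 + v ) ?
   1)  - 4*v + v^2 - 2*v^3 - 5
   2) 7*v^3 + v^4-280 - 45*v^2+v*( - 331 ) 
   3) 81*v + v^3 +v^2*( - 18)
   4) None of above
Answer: 2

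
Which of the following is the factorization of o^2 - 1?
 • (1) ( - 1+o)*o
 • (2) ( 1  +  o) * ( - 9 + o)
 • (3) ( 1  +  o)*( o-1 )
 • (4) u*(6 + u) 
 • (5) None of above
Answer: 3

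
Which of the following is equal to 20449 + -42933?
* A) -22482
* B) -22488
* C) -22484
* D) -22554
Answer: C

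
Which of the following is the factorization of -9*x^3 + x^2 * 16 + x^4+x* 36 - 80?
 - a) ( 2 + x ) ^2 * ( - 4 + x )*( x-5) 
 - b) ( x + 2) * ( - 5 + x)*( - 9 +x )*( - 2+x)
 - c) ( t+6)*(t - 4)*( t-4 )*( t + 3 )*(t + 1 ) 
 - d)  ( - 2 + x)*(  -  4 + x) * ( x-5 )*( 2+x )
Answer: d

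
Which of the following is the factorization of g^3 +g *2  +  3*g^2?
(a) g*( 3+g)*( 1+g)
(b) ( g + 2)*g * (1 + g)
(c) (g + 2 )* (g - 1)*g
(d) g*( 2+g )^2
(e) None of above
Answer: b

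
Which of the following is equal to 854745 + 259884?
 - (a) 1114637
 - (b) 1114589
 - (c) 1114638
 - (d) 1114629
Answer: d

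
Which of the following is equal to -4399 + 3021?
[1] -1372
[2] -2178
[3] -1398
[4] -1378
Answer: 4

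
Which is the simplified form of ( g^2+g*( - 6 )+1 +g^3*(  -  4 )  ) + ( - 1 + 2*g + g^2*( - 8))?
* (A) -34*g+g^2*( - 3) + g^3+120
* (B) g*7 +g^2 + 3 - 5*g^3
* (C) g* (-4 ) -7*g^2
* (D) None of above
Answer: D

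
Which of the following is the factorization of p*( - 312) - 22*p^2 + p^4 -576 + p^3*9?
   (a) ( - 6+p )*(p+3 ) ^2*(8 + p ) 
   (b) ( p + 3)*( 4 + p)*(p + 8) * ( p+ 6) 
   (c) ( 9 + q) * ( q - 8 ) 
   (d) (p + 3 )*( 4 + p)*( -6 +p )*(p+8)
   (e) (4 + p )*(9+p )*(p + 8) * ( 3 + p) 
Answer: d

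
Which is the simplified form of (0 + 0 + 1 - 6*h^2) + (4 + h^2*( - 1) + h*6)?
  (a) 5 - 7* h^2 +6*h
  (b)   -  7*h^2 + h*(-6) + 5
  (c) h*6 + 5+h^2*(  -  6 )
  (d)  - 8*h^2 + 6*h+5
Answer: a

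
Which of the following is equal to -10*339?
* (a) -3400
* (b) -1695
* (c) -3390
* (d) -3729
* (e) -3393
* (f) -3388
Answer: c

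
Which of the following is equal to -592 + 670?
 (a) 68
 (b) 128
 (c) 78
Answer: c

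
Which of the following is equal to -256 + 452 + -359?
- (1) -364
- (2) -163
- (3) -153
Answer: 2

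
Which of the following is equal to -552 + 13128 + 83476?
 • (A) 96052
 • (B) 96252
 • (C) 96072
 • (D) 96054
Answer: A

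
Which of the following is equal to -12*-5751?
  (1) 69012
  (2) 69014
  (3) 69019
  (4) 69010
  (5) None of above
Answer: 1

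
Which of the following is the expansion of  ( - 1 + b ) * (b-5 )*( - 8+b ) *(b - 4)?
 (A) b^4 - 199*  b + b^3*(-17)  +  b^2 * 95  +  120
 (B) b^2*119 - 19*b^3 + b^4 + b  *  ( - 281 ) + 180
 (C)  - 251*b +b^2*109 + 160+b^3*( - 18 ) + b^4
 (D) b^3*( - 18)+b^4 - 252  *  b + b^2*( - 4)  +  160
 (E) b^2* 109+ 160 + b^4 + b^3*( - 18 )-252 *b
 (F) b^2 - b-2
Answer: E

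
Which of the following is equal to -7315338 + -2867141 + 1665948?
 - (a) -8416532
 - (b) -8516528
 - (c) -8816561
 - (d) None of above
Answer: d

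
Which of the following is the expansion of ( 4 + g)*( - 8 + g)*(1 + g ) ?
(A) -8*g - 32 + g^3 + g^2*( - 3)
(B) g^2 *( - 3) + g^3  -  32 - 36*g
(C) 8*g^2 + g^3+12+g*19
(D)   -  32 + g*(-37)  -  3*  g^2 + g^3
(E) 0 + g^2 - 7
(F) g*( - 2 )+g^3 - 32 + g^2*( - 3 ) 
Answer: B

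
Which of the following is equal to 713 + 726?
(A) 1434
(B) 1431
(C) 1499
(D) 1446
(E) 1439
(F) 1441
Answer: E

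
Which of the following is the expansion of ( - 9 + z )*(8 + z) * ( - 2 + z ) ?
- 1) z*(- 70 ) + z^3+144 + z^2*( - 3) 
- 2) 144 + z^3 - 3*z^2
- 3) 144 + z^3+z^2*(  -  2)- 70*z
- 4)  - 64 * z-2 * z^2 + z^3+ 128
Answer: 1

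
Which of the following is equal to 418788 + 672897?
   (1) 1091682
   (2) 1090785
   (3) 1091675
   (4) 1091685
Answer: 4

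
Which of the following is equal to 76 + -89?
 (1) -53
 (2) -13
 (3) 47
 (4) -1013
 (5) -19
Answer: 2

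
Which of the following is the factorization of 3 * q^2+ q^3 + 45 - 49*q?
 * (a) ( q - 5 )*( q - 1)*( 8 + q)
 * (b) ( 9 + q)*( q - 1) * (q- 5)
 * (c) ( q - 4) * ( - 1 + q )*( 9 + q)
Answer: b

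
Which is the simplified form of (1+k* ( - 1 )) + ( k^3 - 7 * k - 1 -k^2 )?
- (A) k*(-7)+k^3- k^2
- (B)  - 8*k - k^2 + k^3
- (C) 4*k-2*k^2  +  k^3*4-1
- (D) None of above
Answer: B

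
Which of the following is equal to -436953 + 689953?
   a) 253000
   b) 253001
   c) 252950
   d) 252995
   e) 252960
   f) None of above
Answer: a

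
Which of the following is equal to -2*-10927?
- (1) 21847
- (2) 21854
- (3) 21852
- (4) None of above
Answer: 2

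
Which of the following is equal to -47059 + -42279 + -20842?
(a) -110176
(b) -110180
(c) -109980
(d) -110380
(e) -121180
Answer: b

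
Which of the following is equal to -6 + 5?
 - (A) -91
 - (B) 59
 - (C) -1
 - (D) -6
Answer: C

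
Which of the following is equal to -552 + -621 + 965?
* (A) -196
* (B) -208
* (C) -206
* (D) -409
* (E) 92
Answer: B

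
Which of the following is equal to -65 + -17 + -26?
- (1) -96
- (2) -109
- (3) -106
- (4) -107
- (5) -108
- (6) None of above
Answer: 5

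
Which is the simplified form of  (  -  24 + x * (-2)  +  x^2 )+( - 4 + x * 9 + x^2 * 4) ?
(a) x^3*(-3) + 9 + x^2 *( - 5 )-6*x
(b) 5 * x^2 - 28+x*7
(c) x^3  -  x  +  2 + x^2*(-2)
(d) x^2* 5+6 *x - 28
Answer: b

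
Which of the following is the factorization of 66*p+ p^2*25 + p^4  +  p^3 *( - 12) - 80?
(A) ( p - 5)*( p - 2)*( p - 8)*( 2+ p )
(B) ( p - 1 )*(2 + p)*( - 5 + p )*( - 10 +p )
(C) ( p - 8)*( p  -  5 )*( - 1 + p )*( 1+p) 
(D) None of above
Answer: D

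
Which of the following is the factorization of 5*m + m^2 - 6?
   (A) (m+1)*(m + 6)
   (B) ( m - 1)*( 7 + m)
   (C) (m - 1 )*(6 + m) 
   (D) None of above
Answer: C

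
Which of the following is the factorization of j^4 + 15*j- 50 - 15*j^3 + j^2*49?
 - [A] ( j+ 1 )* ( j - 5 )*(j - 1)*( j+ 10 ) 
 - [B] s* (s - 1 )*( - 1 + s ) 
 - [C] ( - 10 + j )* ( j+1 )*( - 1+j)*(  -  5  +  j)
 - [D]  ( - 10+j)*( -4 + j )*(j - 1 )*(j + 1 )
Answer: C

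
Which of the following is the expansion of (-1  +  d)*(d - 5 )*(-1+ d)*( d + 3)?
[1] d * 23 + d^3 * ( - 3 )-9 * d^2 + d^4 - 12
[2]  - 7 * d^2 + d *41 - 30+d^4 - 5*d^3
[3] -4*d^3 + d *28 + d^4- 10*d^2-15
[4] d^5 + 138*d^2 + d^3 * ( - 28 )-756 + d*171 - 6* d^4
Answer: 3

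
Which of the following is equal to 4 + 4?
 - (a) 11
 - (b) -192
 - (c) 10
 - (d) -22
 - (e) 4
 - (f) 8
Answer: f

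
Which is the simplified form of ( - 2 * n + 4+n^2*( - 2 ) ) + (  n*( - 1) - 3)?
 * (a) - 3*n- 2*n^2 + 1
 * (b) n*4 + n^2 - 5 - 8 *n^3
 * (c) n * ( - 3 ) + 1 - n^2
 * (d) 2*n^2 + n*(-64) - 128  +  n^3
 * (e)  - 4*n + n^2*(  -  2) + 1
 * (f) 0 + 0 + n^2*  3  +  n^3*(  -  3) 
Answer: a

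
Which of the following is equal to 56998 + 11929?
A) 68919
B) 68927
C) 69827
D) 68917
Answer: B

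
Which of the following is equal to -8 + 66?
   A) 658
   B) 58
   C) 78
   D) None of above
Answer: B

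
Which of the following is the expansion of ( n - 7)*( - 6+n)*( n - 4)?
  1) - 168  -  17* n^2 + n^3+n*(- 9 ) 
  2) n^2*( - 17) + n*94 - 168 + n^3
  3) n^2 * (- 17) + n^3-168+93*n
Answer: 2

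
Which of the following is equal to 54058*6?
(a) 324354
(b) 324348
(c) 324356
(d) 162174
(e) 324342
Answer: b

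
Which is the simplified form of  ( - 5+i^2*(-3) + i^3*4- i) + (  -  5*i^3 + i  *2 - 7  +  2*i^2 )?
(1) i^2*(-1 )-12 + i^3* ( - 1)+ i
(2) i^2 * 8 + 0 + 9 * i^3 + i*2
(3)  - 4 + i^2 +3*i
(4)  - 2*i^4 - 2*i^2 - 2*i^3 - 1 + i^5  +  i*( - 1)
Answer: 1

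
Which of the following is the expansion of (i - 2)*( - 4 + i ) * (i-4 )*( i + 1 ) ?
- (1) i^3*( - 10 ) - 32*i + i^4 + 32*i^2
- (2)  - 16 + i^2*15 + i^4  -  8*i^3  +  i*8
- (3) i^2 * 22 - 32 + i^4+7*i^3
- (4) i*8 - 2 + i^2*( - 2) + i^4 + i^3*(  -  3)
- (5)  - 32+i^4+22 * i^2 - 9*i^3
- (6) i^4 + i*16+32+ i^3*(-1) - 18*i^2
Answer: 5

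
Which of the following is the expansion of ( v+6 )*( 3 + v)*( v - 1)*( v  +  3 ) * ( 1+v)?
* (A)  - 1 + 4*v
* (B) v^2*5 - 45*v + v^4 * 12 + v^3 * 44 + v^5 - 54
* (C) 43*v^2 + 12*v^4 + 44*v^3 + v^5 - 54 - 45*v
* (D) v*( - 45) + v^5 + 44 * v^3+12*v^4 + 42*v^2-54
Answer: D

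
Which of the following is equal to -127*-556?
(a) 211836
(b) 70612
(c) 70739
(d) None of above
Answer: b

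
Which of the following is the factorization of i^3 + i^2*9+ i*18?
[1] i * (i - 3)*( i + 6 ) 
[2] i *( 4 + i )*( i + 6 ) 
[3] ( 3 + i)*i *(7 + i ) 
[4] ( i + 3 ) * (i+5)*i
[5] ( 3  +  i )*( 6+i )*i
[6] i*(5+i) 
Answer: 5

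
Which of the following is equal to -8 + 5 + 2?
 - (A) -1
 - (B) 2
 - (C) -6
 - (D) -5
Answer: A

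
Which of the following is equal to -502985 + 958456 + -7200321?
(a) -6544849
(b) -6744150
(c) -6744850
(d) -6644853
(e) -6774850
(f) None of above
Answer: c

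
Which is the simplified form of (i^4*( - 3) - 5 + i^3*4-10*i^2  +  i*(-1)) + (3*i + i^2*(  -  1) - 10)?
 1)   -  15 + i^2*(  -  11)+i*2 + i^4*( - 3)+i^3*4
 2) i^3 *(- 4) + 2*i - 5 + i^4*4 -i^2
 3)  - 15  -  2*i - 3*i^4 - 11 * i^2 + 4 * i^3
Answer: 1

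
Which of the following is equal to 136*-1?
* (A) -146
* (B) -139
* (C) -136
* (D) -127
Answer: C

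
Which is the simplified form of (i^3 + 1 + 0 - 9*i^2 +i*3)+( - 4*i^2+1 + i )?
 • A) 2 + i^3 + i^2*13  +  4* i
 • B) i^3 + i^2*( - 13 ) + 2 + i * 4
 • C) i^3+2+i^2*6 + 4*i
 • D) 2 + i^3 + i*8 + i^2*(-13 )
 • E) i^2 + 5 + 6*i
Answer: B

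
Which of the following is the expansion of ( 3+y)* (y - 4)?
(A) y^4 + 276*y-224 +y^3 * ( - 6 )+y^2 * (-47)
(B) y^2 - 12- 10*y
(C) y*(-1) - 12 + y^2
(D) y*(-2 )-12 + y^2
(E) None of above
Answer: C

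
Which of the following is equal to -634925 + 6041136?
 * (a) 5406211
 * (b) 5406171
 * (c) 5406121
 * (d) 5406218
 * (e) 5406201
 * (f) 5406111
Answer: a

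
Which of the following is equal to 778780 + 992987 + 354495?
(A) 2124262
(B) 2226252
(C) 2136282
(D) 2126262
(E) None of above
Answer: D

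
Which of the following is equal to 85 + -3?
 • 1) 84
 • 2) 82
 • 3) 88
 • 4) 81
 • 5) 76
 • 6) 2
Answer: 2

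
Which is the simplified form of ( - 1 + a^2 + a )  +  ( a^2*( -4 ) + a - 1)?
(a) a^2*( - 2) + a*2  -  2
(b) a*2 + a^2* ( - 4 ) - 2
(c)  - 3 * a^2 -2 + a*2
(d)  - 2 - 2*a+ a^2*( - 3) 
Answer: c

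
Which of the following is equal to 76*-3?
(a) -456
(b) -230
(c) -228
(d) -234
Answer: c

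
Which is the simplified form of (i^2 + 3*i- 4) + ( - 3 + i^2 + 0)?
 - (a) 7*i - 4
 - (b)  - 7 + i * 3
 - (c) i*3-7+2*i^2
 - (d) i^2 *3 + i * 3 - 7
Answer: c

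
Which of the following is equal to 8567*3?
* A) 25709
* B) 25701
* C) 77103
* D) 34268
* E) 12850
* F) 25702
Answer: B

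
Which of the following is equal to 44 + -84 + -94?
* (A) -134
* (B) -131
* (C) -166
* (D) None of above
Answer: A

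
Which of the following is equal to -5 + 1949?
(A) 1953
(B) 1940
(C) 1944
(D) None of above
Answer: C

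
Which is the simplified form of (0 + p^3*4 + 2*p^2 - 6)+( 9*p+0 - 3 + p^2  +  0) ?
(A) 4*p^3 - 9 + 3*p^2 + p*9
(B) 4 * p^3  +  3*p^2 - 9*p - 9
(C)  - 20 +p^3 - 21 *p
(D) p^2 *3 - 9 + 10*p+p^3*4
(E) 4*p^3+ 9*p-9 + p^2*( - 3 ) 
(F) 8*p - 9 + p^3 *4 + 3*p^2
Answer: A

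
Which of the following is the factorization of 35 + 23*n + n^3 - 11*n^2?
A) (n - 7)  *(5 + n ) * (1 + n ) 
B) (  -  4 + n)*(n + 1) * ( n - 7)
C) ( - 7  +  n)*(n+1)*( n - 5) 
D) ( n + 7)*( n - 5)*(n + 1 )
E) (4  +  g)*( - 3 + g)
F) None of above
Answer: C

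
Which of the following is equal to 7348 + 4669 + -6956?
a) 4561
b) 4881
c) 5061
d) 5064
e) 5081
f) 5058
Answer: c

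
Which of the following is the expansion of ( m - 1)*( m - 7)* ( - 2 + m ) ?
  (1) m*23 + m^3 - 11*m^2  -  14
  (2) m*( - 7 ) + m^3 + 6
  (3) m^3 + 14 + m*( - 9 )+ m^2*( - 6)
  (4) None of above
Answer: 4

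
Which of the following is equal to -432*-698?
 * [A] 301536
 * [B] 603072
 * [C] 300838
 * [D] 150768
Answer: A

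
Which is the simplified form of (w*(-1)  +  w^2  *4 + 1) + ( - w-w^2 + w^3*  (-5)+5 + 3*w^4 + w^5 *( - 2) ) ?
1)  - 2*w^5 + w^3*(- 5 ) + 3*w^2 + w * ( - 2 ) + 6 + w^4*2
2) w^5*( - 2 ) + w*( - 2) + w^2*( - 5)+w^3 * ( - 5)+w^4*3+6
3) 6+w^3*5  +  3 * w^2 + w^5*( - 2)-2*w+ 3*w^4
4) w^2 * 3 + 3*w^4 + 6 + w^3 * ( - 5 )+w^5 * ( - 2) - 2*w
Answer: 4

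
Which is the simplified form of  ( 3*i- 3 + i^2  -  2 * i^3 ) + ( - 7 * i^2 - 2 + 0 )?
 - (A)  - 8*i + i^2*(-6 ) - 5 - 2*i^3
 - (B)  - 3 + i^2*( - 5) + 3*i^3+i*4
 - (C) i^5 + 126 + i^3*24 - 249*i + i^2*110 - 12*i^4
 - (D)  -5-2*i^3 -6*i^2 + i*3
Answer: D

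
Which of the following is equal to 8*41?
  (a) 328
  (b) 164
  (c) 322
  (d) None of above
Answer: a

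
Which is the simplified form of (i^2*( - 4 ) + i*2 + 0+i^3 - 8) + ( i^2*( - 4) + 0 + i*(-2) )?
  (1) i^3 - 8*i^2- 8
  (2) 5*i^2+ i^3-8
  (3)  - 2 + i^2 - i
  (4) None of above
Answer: 1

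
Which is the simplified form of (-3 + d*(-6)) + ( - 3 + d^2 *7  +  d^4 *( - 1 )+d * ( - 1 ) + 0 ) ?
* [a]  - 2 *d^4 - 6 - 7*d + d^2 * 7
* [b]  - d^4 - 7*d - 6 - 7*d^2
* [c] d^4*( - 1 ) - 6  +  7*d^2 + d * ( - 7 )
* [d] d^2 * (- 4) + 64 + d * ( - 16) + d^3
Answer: c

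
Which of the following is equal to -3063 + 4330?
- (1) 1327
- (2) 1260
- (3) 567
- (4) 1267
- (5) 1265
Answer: 4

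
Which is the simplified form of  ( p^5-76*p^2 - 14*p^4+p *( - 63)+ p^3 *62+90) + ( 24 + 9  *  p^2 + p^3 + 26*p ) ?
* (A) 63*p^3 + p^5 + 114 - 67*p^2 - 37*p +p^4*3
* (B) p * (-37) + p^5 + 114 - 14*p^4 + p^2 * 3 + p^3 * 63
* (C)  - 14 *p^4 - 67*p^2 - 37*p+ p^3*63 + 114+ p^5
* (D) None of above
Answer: C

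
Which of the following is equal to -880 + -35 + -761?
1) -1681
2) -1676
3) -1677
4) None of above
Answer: 2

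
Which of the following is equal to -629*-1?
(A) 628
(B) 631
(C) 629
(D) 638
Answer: C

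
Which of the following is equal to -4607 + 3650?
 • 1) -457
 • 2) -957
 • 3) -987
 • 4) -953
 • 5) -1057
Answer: 2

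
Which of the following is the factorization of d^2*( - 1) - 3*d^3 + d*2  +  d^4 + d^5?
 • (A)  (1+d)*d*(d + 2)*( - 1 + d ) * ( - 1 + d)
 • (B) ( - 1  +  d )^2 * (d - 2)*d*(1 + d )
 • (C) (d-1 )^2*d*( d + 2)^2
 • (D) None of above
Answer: A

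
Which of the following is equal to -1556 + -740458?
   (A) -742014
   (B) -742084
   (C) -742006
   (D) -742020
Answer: A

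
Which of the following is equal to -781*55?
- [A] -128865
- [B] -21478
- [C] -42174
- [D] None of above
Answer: D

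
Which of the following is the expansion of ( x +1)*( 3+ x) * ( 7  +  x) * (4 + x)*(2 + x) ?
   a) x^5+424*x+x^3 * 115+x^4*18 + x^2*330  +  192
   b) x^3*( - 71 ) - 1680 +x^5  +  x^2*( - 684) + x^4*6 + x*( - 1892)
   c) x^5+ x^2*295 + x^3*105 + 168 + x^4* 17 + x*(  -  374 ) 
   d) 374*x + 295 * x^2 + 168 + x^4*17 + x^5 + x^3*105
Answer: d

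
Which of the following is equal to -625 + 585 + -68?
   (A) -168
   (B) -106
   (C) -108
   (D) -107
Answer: C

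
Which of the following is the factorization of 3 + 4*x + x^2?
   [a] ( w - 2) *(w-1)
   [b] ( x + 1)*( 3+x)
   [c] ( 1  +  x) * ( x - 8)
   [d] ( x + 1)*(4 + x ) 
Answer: b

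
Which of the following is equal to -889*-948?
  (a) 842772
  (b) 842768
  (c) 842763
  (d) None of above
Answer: a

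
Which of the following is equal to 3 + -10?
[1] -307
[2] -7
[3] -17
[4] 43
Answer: 2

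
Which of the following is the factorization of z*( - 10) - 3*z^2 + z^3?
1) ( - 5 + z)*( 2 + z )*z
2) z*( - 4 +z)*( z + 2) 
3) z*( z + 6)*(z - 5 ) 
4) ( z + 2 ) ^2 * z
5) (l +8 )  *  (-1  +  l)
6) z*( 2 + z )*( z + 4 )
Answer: 1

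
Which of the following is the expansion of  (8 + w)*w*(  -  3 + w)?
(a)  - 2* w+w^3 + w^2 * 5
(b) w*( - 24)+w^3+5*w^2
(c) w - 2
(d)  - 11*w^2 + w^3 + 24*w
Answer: b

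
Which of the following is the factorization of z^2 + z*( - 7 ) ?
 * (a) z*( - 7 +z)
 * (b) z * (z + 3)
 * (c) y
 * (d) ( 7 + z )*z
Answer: a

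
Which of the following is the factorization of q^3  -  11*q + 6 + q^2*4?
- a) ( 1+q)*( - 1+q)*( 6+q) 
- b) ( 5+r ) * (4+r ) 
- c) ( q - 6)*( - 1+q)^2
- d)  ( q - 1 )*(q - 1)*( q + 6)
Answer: d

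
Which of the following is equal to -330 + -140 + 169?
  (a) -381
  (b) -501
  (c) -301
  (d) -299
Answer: c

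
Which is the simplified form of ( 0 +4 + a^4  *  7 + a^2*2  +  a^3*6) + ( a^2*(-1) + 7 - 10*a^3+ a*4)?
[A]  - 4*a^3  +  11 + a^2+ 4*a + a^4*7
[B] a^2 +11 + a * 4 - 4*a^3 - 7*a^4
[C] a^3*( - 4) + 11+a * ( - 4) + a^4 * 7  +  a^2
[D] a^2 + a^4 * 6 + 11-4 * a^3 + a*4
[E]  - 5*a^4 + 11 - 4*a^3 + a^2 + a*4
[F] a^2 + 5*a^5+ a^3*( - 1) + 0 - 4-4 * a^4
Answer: A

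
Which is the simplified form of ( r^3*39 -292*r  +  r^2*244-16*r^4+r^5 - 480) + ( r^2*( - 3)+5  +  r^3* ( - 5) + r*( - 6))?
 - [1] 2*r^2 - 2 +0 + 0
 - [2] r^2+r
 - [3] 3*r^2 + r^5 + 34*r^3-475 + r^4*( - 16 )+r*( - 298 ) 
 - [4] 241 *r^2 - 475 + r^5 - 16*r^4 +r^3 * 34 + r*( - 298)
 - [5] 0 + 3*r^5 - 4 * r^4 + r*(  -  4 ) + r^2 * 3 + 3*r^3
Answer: 4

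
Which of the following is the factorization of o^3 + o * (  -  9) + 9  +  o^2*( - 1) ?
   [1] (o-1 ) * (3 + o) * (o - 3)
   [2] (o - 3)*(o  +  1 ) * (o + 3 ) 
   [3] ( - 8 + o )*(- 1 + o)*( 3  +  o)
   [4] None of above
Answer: 1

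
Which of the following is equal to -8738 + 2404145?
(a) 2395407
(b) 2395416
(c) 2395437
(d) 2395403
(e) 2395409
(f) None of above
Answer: a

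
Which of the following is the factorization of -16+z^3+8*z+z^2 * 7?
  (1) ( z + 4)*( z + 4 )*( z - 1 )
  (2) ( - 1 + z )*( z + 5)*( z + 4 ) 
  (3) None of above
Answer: 1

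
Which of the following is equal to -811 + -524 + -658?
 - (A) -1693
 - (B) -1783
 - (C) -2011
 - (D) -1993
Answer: D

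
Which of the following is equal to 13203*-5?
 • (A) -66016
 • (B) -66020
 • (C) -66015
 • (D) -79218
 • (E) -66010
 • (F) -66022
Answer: C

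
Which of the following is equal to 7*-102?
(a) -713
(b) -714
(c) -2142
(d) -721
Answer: b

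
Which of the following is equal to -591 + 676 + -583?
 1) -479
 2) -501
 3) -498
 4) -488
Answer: 3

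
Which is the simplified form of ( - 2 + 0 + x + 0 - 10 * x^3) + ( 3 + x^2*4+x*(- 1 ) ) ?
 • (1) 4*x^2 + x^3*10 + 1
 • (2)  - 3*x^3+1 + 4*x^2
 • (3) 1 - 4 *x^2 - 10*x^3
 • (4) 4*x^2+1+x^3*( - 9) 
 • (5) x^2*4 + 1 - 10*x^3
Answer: 5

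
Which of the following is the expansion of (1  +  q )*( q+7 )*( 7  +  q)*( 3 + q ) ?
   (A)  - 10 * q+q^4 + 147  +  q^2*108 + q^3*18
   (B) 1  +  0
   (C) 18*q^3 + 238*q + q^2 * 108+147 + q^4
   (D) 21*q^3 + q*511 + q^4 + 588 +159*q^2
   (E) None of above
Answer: C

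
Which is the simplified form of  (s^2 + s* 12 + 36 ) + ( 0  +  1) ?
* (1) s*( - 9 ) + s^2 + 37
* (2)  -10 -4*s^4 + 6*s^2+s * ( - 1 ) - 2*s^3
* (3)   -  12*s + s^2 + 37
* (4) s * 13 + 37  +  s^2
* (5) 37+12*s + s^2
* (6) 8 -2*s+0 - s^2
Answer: 5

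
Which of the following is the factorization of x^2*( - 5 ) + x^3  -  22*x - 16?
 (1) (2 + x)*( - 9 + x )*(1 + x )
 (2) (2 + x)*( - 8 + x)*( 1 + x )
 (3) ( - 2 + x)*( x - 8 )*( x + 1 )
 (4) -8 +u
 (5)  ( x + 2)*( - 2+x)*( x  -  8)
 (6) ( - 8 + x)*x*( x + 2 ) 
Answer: 2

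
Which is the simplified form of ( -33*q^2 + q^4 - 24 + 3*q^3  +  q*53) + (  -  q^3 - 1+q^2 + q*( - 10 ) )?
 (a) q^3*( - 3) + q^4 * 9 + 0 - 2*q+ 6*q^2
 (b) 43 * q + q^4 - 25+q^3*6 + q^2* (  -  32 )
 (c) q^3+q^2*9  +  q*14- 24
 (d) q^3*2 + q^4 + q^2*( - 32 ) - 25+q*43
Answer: d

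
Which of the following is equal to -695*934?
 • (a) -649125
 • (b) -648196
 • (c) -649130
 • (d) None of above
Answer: c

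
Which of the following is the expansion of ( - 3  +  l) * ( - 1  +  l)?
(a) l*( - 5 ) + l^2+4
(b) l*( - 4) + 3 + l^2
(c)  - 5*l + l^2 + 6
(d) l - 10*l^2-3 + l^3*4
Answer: b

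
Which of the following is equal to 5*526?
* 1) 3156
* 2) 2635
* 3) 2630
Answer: 3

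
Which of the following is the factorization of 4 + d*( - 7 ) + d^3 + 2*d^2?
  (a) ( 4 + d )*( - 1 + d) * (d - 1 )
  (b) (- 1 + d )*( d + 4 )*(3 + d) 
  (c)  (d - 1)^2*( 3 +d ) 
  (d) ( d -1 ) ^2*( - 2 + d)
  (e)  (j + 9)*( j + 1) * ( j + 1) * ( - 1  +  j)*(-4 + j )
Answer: a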